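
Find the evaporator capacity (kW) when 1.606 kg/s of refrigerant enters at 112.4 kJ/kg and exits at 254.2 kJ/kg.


dh = 254.2 - 112.4 = 141.8 kJ/kg
Q_evap = m_dot * dh = 1.606 * 141.8
Q_evap = 227.73 kW

227.73


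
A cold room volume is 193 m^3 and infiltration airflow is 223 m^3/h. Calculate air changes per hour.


ACH = flow / volume
ACH = 223 / 193
ACH = 1.155

1.155


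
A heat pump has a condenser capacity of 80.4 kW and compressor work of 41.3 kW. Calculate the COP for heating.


COP_hp = Q_cond / W
COP_hp = 80.4 / 41.3
COP_hp = 1.947

1.947


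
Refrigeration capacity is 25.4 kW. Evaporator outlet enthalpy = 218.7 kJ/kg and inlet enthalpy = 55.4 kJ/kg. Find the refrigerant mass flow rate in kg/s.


dh = 218.7 - 55.4 = 163.3 kJ/kg
m_dot = Q / dh = 25.4 / 163.3 = 0.1555 kg/s

0.1555


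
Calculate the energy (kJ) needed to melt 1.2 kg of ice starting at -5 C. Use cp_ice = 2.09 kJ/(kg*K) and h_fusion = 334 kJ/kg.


Sensible heat = cp * dT = 2.09 * 5 = 10.45 kJ/kg
Total per kg = 10.45 + 334 = 344.45 kJ/kg
Q = m * total = 1.2 * 344.45
Q = 413.3 kJ

413.3


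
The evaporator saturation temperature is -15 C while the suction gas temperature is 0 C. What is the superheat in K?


Superheat = T_suction - T_evap
Superheat = 0 - (-15)
Superheat = 15 K

15


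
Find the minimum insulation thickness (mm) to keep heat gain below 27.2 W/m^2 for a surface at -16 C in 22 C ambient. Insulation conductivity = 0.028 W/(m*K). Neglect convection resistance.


dT = 22 - (-16) = 38 K
thickness = k * dT / q_max * 1000
thickness = 0.028 * 38 / 27.2 * 1000
thickness = 39.1 mm

39.1


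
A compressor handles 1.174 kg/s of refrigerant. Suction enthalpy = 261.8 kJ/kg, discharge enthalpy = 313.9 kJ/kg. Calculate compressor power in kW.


dh = 313.9 - 261.8 = 52.1 kJ/kg
W = m_dot * dh = 1.174 * 52.1 = 61.17 kW

61.17


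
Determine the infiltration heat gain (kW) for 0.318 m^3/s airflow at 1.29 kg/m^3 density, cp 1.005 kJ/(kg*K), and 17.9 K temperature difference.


Q = V_dot * rho * cp * dT
Q = 0.318 * 1.29 * 1.005 * 17.9
Q = 7.38 kW

7.38


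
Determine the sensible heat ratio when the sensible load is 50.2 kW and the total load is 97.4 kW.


SHR = Q_sensible / Q_total
SHR = 50.2 / 97.4
SHR = 0.515

0.515


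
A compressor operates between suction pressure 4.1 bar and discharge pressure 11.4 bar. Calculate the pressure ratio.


PR = P_high / P_low
PR = 11.4 / 4.1
PR = 2.78

2.78


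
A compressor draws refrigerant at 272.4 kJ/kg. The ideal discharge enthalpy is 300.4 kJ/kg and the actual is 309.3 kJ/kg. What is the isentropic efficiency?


dh_ideal = 300.4 - 272.4 = 28.0 kJ/kg
dh_actual = 309.3 - 272.4 = 36.9 kJ/kg
eta_s = dh_ideal / dh_actual = 28.0 / 36.9
eta_s = 0.7588

0.7588


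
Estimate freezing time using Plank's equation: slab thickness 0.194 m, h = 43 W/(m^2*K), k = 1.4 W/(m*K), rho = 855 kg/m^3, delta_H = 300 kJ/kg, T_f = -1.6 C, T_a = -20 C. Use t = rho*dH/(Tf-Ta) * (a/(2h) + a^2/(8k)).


dT = -1.6 - (-20) = 18.4 K
term1 = a/(2h) = 0.194/(2*43) = 0.002255813953
term2 = a^2/(8k) = 0.194^2/(8*1.4) = 0.003360357143
t = rho*dH*1000/dT * (term1 + term2)
t = 855*300*1000/18.4 * (0.002255813953 + 0.003360357143)
t = 78291 s

78291


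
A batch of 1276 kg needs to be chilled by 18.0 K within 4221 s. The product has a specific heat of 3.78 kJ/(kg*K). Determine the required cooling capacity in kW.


Q = m * cp * dT / t
Q = 1276 * 3.78 * 18.0 / 4221
Q = 20.568 kW

20.568


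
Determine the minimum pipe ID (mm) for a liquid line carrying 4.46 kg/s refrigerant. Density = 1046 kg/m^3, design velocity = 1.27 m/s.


A = m_dot / (rho * v) = 4.46 / (1046 * 1.27) = 0.003357371916 m^2
d = sqrt(4*A/pi) * 1000
d = 65.4 mm

65.4


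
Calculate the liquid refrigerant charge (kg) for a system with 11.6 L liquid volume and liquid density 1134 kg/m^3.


Charge = V * rho / 1000
Charge = 11.6 * 1134 / 1000
Charge = 13.15 kg

13.15


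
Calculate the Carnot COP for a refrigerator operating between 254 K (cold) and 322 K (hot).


dT = 322 - 254 = 68 K
COP_carnot = T_cold / dT = 254 / 68
COP_carnot = 3.735

3.735


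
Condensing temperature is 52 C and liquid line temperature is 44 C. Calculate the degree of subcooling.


Subcooling = T_cond - T_liquid
Subcooling = 52 - 44
Subcooling = 8 K

8


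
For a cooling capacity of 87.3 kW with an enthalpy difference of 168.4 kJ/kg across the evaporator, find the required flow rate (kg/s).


m_dot = Q / dh
m_dot = 87.3 / 168.4
m_dot = 0.5184 kg/s

0.5184


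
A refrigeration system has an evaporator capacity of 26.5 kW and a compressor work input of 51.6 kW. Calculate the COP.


COP = Q_evap / W
COP = 26.5 / 51.6
COP = 0.514

0.514


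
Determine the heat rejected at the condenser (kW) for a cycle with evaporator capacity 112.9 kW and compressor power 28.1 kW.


Q_cond = Q_evap + W
Q_cond = 112.9 + 28.1
Q_cond = 141.0 kW

141.0


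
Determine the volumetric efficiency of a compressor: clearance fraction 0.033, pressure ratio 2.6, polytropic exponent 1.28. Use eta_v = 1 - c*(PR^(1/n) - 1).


PR^(1/n) = 2.6^(1/1.28) = 2.10958937
eta_v = 1 - 0.033 * (2.10958937 - 1)
eta_v = 0.9634

0.9634


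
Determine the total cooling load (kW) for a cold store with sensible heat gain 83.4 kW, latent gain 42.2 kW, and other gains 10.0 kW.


Q_total = Q_s + Q_l + Q_misc
Q_total = 83.4 + 42.2 + 10.0
Q_total = 135.6 kW

135.6


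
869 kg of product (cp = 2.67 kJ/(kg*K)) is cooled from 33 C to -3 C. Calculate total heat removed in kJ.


dT = 33 - (-3) = 36 K
Q = m * cp * dT = 869 * 2.67 * 36
Q = 83528 kJ

83528


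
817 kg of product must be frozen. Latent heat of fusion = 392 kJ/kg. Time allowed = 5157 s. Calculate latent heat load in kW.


Q_lat = m * h_fg / t
Q_lat = 817 * 392 / 5157
Q_lat = 62.1 kW

62.1


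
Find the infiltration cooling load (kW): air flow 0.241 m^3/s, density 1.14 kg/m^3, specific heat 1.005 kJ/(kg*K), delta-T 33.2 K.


Q = V_dot * rho * cp * dT
Q = 0.241 * 1.14 * 1.005 * 33.2
Q = 9.167 kW

9.167


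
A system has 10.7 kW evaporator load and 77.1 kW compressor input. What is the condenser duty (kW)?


Q_cond = Q_evap + W
Q_cond = 10.7 + 77.1
Q_cond = 87.8 kW

87.8


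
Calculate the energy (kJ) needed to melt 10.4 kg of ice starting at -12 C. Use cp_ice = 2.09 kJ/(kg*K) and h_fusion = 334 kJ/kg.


Sensible heat = cp * dT = 2.09 * 12 = 25.08 kJ/kg
Total per kg = 25.08 + 334 = 359.08 kJ/kg
Q = m * total = 10.4 * 359.08
Q = 3734.4 kJ

3734.4


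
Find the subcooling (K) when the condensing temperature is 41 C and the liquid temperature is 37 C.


Subcooling = T_cond - T_liquid
Subcooling = 41 - 37
Subcooling = 4 K

4


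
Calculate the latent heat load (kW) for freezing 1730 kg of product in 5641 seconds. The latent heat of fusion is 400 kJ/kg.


Q_lat = m * h_fg / t
Q_lat = 1730 * 400 / 5641
Q_lat = 122.67 kW

122.67


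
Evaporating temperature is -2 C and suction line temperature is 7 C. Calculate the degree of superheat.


Superheat = T_suction - T_evap
Superheat = 7 - (-2)
Superheat = 9 K

9


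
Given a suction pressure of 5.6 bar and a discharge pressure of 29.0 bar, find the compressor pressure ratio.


PR = P_high / P_low
PR = 29.0 / 5.6
PR = 5.179

5.179


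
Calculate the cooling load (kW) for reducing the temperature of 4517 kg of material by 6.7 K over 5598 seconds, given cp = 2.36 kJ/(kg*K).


Q = m * cp * dT / t
Q = 4517 * 2.36 * 6.7 / 5598
Q = 12.759 kW

12.759


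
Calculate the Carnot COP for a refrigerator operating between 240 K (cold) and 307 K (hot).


dT = 307 - 240 = 67 K
COP_carnot = T_cold / dT = 240 / 67
COP_carnot = 3.582

3.582


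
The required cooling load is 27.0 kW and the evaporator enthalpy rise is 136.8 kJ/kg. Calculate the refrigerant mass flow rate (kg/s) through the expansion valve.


m_dot = Q / dh
m_dot = 27.0 / 136.8
m_dot = 0.1974 kg/s

0.1974


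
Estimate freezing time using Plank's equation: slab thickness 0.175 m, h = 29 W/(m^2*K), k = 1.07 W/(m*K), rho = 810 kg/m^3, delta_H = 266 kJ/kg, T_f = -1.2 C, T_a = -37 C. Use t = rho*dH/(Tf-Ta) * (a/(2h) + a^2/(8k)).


dT = -1.2 - (-37) = 35.8 K
term1 = a/(2h) = 0.175/(2*29) = 0.003017241379
term2 = a^2/(8k) = 0.175^2/(8*1.07) = 0.003577686916
t = rho*dH*1000/dT * (term1 + term2)
t = 810*266*1000/35.8 * (0.003017241379 + 0.003577686916)
t = 39691 s

39691


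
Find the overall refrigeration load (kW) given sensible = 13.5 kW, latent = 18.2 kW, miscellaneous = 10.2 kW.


Q_total = Q_s + Q_l + Q_misc
Q_total = 13.5 + 18.2 + 10.2
Q_total = 41.9 kW

41.9


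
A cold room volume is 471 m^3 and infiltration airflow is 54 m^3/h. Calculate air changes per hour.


ACH = flow / volume
ACH = 54 / 471
ACH = 0.115

0.115


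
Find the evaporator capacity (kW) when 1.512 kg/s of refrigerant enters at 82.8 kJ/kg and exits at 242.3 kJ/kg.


dh = 242.3 - 82.8 = 159.5 kJ/kg
Q_evap = m_dot * dh = 1.512 * 159.5
Q_evap = 241.16 kW

241.16


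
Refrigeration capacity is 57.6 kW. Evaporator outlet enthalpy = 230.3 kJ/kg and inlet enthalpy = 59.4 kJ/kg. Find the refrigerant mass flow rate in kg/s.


dh = 230.3 - 59.4 = 170.9 kJ/kg
m_dot = Q / dh = 57.6 / 170.9 = 0.337 kg/s

0.337


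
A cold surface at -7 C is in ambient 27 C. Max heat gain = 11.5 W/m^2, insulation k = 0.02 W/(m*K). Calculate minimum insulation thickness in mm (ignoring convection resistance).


dT = 27 - (-7) = 34 K
thickness = k * dT / q_max * 1000
thickness = 0.02 * 34 / 11.5 * 1000
thickness = 59.1 mm

59.1


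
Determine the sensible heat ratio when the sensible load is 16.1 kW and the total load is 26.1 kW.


SHR = Q_sensible / Q_total
SHR = 16.1 / 26.1
SHR = 0.617

0.617


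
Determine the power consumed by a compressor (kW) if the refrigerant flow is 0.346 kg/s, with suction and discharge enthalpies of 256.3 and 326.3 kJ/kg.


dh = 326.3 - 256.3 = 70.0 kJ/kg
W = m_dot * dh = 0.346 * 70.0 = 24.22 kW

24.22


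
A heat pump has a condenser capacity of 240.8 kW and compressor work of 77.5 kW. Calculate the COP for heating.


COP_hp = Q_cond / W
COP_hp = 240.8 / 77.5
COP_hp = 3.107

3.107


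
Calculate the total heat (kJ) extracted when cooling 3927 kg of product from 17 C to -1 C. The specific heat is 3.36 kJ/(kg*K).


dT = 17 - (-1) = 18 K
Q = m * cp * dT = 3927 * 3.36 * 18
Q = 237505 kJ

237505


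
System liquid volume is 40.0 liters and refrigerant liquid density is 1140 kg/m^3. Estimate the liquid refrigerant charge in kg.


Charge = V * rho / 1000
Charge = 40.0 * 1140 / 1000
Charge = 45.6 kg

45.6


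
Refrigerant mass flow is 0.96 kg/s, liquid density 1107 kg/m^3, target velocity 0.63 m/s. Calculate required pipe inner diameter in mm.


A = m_dot / (rho * v) = 0.96 / (1107 * 0.63) = 0.001376521702 m^2
d = sqrt(4*A/pi) * 1000
d = 41.9 mm

41.9


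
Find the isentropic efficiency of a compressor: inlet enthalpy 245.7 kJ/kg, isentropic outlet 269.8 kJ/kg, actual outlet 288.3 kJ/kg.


dh_ideal = 269.8 - 245.7 = 24.1 kJ/kg
dh_actual = 288.3 - 245.7 = 42.6 kJ/kg
eta_s = dh_ideal / dh_actual = 24.1 / 42.6
eta_s = 0.5657

0.5657


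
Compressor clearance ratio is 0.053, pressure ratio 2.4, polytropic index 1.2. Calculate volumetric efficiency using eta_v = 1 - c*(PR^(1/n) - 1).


PR^(1/n) = 2.4^(1/1.2) = 2.07416213
eta_v = 1 - 0.053 * (2.07416213 - 1)
eta_v = 0.9431

0.9431


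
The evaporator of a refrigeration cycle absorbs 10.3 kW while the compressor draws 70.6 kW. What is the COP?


COP = Q_evap / W
COP = 10.3 / 70.6
COP = 0.146

0.146


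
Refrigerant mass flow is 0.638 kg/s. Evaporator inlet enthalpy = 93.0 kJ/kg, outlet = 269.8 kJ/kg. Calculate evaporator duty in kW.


dh = 269.8 - 93.0 = 176.8 kJ/kg
Q_evap = m_dot * dh = 0.638 * 176.8
Q_evap = 112.8 kW

112.8


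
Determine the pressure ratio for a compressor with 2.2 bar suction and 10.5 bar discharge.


PR = P_high / P_low
PR = 10.5 / 2.2
PR = 4.773

4.773


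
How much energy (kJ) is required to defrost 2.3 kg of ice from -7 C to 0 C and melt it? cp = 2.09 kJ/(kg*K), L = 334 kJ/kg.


Sensible heat = cp * dT = 2.09 * 7 = 14.63 kJ/kg
Total per kg = 14.63 + 334 = 348.63 kJ/kg
Q = m * total = 2.3 * 348.63
Q = 801.8 kJ

801.8


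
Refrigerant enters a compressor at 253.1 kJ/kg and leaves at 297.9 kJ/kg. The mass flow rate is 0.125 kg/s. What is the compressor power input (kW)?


dh = 297.9 - 253.1 = 44.8 kJ/kg
W = m_dot * dh = 0.125 * 44.8 = 5.6 kW

5.6


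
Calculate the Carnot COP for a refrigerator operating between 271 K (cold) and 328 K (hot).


dT = 328 - 271 = 57 K
COP_carnot = T_cold / dT = 271 / 57
COP_carnot = 4.754

4.754


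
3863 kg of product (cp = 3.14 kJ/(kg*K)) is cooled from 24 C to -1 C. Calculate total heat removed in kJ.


dT = 24 - (-1) = 25 K
Q = m * cp * dT = 3863 * 3.14 * 25
Q = 303246 kJ

303246


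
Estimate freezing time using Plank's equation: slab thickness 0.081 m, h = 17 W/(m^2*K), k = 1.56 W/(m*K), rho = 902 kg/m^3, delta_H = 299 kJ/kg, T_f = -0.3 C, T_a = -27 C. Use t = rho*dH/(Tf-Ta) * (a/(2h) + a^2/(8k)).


dT = -0.3 - (-27) = 26.7 K
term1 = a/(2h) = 0.081/(2*17) = 0.002382352941
term2 = a^2/(8k) = 0.081^2/(8*1.56) = 0.0005257211538
t = rho*dH*1000/dT * (term1 + term2)
t = 902*299*1000/26.7 * (0.002382352941 + 0.0005257211538)
t = 29375 s

29375


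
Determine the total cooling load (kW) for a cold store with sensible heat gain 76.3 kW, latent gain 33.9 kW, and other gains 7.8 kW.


Q_total = Q_s + Q_l + Q_misc
Q_total = 76.3 + 33.9 + 7.8
Q_total = 118.0 kW

118.0


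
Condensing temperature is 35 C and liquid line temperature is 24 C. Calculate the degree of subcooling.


Subcooling = T_cond - T_liquid
Subcooling = 35 - 24
Subcooling = 11 K

11


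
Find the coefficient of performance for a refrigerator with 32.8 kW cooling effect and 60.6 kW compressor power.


COP = Q_evap / W
COP = 32.8 / 60.6
COP = 0.541

0.541


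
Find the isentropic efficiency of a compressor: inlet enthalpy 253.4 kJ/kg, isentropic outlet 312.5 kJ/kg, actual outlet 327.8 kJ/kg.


dh_ideal = 312.5 - 253.4 = 59.1 kJ/kg
dh_actual = 327.8 - 253.4 = 74.4 kJ/kg
eta_s = dh_ideal / dh_actual = 59.1 / 74.4
eta_s = 0.7944

0.7944


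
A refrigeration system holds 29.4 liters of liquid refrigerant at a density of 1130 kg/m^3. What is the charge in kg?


Charge = V * rho / 1000
Charge = 29.4 * 1130 / 1000
Charge = 33.22 kg

33.22


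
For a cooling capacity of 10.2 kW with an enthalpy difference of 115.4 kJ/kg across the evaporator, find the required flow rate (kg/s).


m_dot = Q / dh
m_dot = 10.2 / 115.4
m_dot = 0.0884 kg/s

0.0884


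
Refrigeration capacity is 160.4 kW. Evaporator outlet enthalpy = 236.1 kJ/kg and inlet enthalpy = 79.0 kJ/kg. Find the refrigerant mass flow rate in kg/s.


dh = 236.1 - 79.0 = 157.1 kJ/kg
m_dot = Q / dh = 160.4 / 157.1 = 1.021 kg/s

1.021


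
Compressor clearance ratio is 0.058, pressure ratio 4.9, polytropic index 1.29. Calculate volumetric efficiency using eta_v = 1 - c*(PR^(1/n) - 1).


PR^(1/n) = 4.9^(1/1.29) = 3.42795981
eta_v = 1 - 0.058 * (3.42795981 - 1)
eta_v = 0.8592

0.8592


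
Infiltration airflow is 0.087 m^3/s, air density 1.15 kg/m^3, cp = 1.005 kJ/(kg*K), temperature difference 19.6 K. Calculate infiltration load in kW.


Q = V_dot * rho * cp * dT
Q = 0.087 * 1.15 * 1.005 * 19.6
Q = 1.971 kW

1.971


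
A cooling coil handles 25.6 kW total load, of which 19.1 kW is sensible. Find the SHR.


SHR = Q_sensible / Q_total
SHR = 19.1 / 25.6
SHR = 0.746

0.746


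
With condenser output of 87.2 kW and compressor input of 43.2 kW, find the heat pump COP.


COP_hp = Q_cond / W
COP_hp = 87.2 / 43.2
COP_hp = 2.019

2.019


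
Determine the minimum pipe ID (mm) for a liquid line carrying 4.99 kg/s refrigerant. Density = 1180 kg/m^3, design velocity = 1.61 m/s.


A = m_dot / (rho * v) = 4.99 / (1180 * 1.61) = 0.002626592273 m^2
d = sqrt(4*A/pi) * 1000
d = 57.8 mm

57.8


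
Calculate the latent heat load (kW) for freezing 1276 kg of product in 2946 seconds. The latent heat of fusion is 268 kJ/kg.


Q_lat = m * h_fg / t
Q_lat = 1276 * 268 / 2946
Q_lat = 116.08 kW

116.08


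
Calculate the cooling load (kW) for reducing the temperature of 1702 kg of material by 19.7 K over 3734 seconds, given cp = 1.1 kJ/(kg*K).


Q = m * cp * dT / t
Q = 1702 * 1.1 * 19.7 / 3734
Q = 9.877 kW

9.877


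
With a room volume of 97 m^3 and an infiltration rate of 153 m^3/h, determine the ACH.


ACH = flow / volume
ACH = 153 / 97
ACH = 1.577

1.577


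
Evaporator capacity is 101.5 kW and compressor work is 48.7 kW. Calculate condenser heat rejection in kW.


Q_cond = Q_evap + W
Q_cond = 101.5 + 48.7
Q_cond = 150.2 kW

150.2


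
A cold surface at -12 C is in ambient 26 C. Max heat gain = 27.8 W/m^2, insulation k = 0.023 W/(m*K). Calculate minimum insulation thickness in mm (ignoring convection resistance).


dT = 26 - (-12) = 38 K
thickness = k * dT / q_max * 1000
thickness = 0.023 * 38 / 27.8 * 1000
thickness = 31.4 mm

31.4


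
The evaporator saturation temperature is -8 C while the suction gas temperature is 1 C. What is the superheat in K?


Superheat = T_suction - T_evap
Superheat = 1 - (-8)
Superheat = 9 K

9


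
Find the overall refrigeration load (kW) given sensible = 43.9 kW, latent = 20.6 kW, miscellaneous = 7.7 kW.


Q_total = Q_s + Q_l + Q_misc
Q_total = 43.9 + 20.6 + 7.7
Q_total = 72.2 kW

72.2


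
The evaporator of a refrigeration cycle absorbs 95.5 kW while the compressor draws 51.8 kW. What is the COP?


COP = Q_evap / W
COP = 95.5 / 51.8
COP = 1.844

1.844


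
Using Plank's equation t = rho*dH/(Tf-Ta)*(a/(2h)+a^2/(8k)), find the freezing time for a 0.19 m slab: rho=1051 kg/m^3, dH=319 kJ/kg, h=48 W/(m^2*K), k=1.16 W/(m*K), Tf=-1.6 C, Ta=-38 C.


dT = -1.6 - (-38) = 36.4 K
term1 = a/(2h) = 0.19/(2*48) = 0.001979166667
term2 = a^2/(8k) = 0.19^2/(8*1.16) = 0.003890086207
t = rho*dH*1000/dT * (term1 + term2)
t = 1051*319*1000/36.4 * (0.001979166667 + 0.003890086207)
t = 54060 s

54060


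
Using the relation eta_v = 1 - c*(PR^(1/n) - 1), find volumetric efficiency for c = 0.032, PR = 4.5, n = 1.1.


PR^(1/n) = 4.5^(1/1.1) = 3.92490869
eta_v = 1 - 0.032 * (3.92490869 - 1)
eta_v = 0.9064

0.9064


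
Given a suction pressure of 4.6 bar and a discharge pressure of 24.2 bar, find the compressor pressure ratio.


PR = P_high / P_low
PR = 24.2 / 4.6
PR = 5.261

5.261


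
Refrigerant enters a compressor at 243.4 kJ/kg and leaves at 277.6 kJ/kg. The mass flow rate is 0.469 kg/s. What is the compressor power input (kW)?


dh = 277.6 - 243.4 = 34.2 kJ/kg
W = m_dot * dh = 0.469 * 34.2 = 16.04 kW

16.04


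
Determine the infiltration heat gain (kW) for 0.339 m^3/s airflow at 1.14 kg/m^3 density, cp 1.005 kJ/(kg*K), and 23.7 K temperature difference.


Q = V_dot * rho * cp * dT
Q = 0.339 * 1.14 * 1.005 * 23.7
Q = 9.205 kW

9.205


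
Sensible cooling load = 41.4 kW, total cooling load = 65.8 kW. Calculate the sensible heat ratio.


SHR = Q_sensible / Q_total
SHR = 41.4 / 65.8
SHR = 0.629

0.629


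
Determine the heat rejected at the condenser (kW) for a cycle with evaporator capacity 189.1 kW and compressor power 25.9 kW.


Q_cond = Q_evap + W
Q_cond = 189.1 + 25.9
Q_cond = 215.0 kW

215.0


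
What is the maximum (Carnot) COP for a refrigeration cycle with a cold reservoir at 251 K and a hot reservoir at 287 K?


dT = 287 - 251 = 36 K
COP_carnot = T_cold / dT = 251 / 36
COP_carnot = 6.972

6.972


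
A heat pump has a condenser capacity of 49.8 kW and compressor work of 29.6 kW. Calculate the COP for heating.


COP_hp = Q_cond / W
COP_hp = 49.8 / 29.6
COP_hp = 1.682

1.682


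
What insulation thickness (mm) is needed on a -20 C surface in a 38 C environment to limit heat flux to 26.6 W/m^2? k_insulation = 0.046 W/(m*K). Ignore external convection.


dT = 38 - (-20) = 58 K
thickness = k * dT / q_max * 1000
thickness = 0.046 * 58 / 26.6 * 1000
thickness = 100.3 mm

100.3


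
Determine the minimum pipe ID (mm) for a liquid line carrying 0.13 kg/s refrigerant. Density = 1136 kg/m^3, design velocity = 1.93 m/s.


A = m_dot / (rho * v) = 0.13 / (1136 * 1.93) = 0.00005929358535 m^2
d = sqrt(4*A/pi) * 1000
d = 8.7 mm

8.7


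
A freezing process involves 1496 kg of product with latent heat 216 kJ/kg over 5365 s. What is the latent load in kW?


Q_lat = m * h_fg / t
Q_lat = 1496 * 216 / 5365
Q_lat = 60.23 kW

60.23


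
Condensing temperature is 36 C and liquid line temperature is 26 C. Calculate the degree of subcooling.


Subcooling = T_cond - T_liquid
Subcooling = 36 - 26
Subcooling = 10 K

10


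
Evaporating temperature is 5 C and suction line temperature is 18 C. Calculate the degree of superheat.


Superheat = T_suction - T_evap
Superheat = 18 - (5)
Superheat = 13 K

13


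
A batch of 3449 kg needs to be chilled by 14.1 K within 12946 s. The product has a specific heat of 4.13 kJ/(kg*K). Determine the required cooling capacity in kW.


Q = m * cp * dT / t
Q = 3449 * 4.13 * 14.1 / 12946
Q = 15.514 kW

15.514


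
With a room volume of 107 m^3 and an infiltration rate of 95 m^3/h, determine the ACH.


ACH = flow / volume
ACH = 95 / 107
ACH = 0.888

0.888


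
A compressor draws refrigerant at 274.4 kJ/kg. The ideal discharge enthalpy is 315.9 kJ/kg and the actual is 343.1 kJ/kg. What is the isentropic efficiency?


dh_ideal = 315.9 - 274.4 = 41.5 kJ/kg
dh_actual = 343.1 - 274.4 = 68.7 kJ/kg
eta_s = dh_ideal / dh_actual = 41.5 / 68.7
eta_s = 0.6041

0.6041


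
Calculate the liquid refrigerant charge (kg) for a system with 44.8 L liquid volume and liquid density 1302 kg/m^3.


Charge = V * rho / 1000
Charge = 44.8 * 1302 / 1000
Charge = 58.33 kg

58.33


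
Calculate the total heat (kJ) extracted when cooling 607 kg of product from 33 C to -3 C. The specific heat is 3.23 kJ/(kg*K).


dT = 33 - (-3) = 36 K
Q = m * cp * dT = 607 * 3.23 * 36
Q = 70582 kJ

70582


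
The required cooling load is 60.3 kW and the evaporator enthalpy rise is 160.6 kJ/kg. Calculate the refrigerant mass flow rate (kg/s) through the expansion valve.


m_dot = Q / dh
m_dot = 60.3 / 160.6
m_dot = 0.3755 kg/s

0.3755


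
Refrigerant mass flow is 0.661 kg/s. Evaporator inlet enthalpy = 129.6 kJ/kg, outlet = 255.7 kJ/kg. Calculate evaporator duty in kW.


dh = 255.7 - 129.6 = 126.1 kJ/kg
Q_evap = m_dot * dh = 0.661 * 126.1
Q_evap = 83.35 kW

83.35


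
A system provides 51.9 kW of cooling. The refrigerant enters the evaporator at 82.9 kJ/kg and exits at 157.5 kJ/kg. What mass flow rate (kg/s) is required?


dh = 157.5 - 82.9 = 74.6 kJ/kg
m_dot = Q / dh = 51.9 / 74.6 = 0.6957 kg/s

0.6957


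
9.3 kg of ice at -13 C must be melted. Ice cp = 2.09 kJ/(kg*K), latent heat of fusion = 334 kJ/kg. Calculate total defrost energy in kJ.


Sensible heat = cp * dT = 2.09 * 13 = 27.17 kJ/kg
Total per kg = 27.17 + 334 = 361.17 kJ/kg
Q = m * total = 9.3 * 361.17
Q = 3358.9 kJ

3358.9


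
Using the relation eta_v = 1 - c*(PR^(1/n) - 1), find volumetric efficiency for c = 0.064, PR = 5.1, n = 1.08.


PR^(1/n) = 5.1^(1/1.08) = 4.52019916
eta_v = 1 - 0.064 * (4.52019916 - 1)
eta_v = 0.7747

0.7747


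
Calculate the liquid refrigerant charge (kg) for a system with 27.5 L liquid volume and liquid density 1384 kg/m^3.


Charge = V * rho / 1000
Charge = 27.5 * 1384 / 1000
Charge = 38.06 kg

38.06


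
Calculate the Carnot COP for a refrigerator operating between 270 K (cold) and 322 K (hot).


dT = 322 - 270 = 52 K
COP_carnot = T_cold / dT = 270 / 52
COP_carnot = 5.192

5.192


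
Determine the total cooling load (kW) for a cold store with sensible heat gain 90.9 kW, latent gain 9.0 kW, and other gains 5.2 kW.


Q_total = Q_s + Q_l + Q_misc
Q_total = 90.9 + 9.0 + 5.2
Q_total = 105.1 kW

105.1


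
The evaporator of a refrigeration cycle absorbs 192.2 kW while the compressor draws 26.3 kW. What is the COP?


COP = Q_evap / W
COP = 192.2 / 26.3
COP = 7.308

7.308


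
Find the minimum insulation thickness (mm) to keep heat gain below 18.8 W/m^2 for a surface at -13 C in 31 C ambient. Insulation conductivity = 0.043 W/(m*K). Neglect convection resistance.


dT = 31 - (-13) = 44 K
thickness = k * dT / q_max * 1000
thickness = 0.043 * 44 / 18.8 * 1000
thickness = 100.6 mm

100.6


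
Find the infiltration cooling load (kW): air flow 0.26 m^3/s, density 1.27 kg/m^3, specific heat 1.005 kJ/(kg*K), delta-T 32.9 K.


Q = V_dot * rho * cp * dT
Q = 0.26 * 1.27 * 1.005 * 32.9
Q = 10.918 kW

10.918


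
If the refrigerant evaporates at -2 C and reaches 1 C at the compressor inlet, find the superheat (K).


Superheat = T_suction - T_evap
Superheat = 1 - (-2)
Superheat = 3 K

3


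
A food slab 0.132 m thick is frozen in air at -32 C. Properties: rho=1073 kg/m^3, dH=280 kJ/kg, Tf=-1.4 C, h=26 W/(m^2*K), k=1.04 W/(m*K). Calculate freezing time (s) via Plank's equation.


dT = -1.4 - (-32) = 30.6 K
term1 = a/(2h) = 0.132/(2*26) = 0.002538461538
term2 = a^2/(8k) = 0.132^2/(8*1.04) = 0.002094230769
t = rho*dH*1000/dT * (term1 + term2)
t = 1073*280*1000/30.6 * (0.002538461538 + 0.002094230769)
t = 45485 s

45485


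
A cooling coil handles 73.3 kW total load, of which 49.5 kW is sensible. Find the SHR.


SHR = Q_sensible / Q_total
SHR = 49.5 / 73.3
SHR = 0.675

0.675


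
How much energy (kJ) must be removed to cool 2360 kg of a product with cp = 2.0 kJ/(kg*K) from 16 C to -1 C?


dT = 16 - (-1) = 17 K
Q = m * cp * dT = 2360 * 2.0 * 17
Q = 80240 kJ

80240


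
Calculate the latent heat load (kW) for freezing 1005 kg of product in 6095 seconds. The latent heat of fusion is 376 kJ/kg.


Q_lat = m * h_fg / t
Q_lat = 1005 * 376 / 6095
Q_lat = 62.0 kW

62.0


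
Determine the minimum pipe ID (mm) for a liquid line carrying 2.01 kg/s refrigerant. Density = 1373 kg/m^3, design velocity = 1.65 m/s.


A = m_dot / (rho * v) = 2.01 / (1373 * 1.65) = 0.0008872409455 m^2
d = sqrt(4*A/pi) * 1000
d = 33.6 mm

33.6


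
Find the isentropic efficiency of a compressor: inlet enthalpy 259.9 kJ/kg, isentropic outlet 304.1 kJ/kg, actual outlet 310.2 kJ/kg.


dh_ideal = 304.1 - 259.9 = 44.2 kJ/kg
dh_actual = 310.2 - 259.9 = 50.3 kJ/kg
eta_s = dh_ideal / dh_actual = 44.2 / 50.3
eta_s = 0.8787

0.8787


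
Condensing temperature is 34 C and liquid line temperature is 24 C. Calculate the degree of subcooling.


Subcooling = T_cond - T_liquid
Subcooling = 34 - 24
Subcooling = 10 K

10


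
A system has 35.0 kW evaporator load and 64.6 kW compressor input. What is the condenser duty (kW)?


Q_cond = Q_evap + W
Q_cond = 35.0 + 64.6
Q_cond = 99.6 kW

99.6


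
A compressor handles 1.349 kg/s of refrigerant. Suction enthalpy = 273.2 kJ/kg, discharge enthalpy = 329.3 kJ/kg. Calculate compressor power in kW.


dh = 329.3 - 273.2 = 56.1 kJ/kg
W = m_dot * dh = 1.349 * 56.1 = 75.68 kW

75.68


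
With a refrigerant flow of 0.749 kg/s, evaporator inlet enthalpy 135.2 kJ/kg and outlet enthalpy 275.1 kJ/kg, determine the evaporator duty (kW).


dh = 275.1 - 135.2 = 139.9 kJ/kg
Q_evap = m_dot * dh = 0.749 * 139.9
Q_evap = 104.79 kW

104.79


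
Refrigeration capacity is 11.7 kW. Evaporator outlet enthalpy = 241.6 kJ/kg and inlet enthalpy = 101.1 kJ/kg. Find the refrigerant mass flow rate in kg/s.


dh = 241.6 - 101.1 = 140.5 kJ/kg
m_dot = Q / dh = 11.7 / 140.5 = 0.0833 kg/s

0.0833


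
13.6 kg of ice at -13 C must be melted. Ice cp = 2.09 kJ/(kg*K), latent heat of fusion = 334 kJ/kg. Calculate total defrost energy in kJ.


Sensible heat = cp * dT = 2.09 * 13 = 27.17 kJ/kg
Total per kg = 27.17 + 334 = 361.17 kJ/kg
Q = m * total = 13.6 * 361.17
Q = 4911.9 kJ

4911.9


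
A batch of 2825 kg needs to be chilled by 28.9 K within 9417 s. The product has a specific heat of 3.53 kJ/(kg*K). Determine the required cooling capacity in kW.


Q = m * cp * dT / t
Q = 2825 * 3.53 * 28.9 / 9417
Q = 30.604 kW

30.604


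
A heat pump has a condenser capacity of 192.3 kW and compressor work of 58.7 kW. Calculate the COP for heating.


COP_hp = Q_cond / W
COP_hp = 192.3 / 58.7
COP_hp = 3.276

3.276


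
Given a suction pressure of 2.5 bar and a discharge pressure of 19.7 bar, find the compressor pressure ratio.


PR = P_high / P_low
PR = 19.7 / 2.5
PR = 7.88

7.88


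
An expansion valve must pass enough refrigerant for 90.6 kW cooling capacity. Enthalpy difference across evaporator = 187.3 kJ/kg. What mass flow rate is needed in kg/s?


m_dot = Q / dh
m_dot = 90.6 / 187.3
m_dot = 0.4837 kg/s

0.4837


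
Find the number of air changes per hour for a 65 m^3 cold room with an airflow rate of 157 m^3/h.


ACH = flow / volume
ACH = 157 / 65
ACH = 2.415

2.415


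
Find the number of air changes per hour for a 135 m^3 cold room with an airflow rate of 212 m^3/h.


ACH = flow / volume
ACH = 212 / 135
ACH = 1.57

1.57


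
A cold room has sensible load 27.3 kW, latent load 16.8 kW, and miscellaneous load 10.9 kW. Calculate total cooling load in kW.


Q_total = Q_s + Q_l + Q_misc
Q_total = 27.3 + 16.8 + 10.9
Q_total = 55.0 kW

55.0


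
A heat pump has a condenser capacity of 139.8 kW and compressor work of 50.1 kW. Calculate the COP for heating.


COP_hp = Q_cond / W
COP_hp = 139.8 / 50.1
COP_hp = 2.79

2.79


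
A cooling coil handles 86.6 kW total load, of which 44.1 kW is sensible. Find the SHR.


SHR = Q_sensible / Q_total
SHR = 44.1 / 86.6
SHR = 0.509

0.509


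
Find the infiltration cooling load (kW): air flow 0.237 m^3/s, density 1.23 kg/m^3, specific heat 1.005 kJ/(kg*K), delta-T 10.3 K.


Q = V_dot * rho * cp * dT
Q = 0.237 * 1.23 * 1.005 * 10.3
Q = 3.018 kW

3.018


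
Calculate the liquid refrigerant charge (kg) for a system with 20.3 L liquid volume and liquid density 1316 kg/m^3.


Charge = V * rho / 1000
Charge = 20.3 * 1316 / 1000
Charge = 26.71 kg

26.71


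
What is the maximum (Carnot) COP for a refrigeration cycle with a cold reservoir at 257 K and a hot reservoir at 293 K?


dT = 293 - 257 = 36 K
COP_carnot = T_cold / dT = 257 / 36
COP_carnot = 7.139

7.139


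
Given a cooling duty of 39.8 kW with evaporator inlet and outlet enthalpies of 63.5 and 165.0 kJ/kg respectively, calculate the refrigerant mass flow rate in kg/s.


dh = 165.0 - 63.5 = 101.5 kJ/kg
m_dot = Q / dh = 39.8 / 101.5 = 0.3921 kg/s

0.3921


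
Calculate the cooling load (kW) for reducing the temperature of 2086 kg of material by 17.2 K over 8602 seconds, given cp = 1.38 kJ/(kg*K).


Q = m * cp * dT / t
Q = 2086 * 1.38 * 17.2 / 8602
Q = 5.756 kW

5.756


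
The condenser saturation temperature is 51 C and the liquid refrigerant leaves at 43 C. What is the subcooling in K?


Subcooling = T_cond - T_liquid
Subcooling = 51 - 43
Subcooling = 8 K

8


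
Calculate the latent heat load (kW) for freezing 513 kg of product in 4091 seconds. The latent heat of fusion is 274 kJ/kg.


Q_lat = m * h_fg / t
Q_lat = 513 * 274 / 4091
Q_lat = 34.36 kW

34.36


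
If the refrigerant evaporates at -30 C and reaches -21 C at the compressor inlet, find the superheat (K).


Superheat = T_suction - T_evap
Superheat = -21 - (-30)
Superheat = 9 K

9


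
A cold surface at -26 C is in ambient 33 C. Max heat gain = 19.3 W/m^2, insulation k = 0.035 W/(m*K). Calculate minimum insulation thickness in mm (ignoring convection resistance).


dT = 33 - (-26) = 59 K
thickness = k * dT / q_max * 1000
thickness = 0.035 * 59 / 19.3 * 1000
thickness = 107.0 mm

107.0


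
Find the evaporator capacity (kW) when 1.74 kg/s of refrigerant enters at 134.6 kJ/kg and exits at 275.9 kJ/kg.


dh = 275.9 - 134.6 = 141.3 kJ/kg
Q_evap = m_dot * dh = 1.74 * 141.3
Q_evap = 245.86 kW

245.86


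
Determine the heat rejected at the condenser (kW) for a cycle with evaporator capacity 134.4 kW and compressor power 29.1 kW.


Q_cond = Q_evap + W
Q_cond = 134.4 + 29.1
Q_cond = 163.5 kW

163.5


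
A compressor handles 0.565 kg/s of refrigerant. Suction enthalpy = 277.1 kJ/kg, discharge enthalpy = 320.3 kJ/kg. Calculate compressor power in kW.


dh = 320.3 - 277.1 = 43.2 kJ/kg
W = m_dot * dh = 0.565 * 43.2 = 24.41 kW

24.41


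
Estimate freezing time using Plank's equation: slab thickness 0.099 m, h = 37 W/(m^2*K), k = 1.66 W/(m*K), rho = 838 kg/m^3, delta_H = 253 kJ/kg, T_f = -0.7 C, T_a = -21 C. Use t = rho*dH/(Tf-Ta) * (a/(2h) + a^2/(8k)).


dT = -0.7 - (-21) = 20.3 K
term1 = a/(2h) = 0.099/(2*37) = 0.001337837838
term2 = a^2/(8k) = 0.099^2/(8*1.66) = 0.0007380271084
t = rho*dH*1000/dT * (term1 + term2)
t = 838*253*1000/20.3 * (0.001337837838 + 0.0007380271084)
t = 21680 s

21680


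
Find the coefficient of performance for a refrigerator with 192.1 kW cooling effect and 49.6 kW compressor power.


COP = Q_evap / W
COP = 192.1 / 49.6
COP = 3.873

3.873


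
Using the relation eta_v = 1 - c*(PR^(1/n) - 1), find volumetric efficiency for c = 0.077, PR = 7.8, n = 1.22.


PR^(1/n) = 7.8^(1/1.22) = 5.38548827
eta_v = 1 - 0.077 * (5.38548827 - 1)
eta_v = 0.6623

0.6623


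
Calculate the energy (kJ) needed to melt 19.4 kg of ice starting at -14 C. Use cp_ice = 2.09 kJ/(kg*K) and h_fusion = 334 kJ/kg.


Sensible heat = cp * dT = 2.09 * 14 = 29.26 kJ/kg
Total per kg = 29.26 + 334 = 363.26 kJ/kg
Q = m * total = 19.4 * 363.26
Q = 7047.2 kJ

7047.2


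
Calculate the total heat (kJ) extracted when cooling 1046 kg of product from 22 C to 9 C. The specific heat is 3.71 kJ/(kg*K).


dT = 22 - (9) = 13 K
Q = m * cp * dT = 1046 * 3.71 * 13
Q = 50449 kJ

50449


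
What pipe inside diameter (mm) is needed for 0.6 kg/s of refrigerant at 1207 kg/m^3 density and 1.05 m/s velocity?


A = m_dot / (rho * v) = 0.6 / (1207 * 1.05) = 0.0004734288081 m^2
d = sqrt(4*A/pi) * 1000
d = 24.6 mm

24.6


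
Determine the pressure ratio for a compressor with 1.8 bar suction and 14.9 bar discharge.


PR = P_high / P_low
PR = 14.9 / 1.8
PR = 8.278

8.278


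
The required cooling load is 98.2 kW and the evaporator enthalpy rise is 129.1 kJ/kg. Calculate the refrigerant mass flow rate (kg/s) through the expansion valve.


m_dot = Q / dh
m_dot = 98.2 / 129.1
m_dot = 0.7607 kg/s

0.7607


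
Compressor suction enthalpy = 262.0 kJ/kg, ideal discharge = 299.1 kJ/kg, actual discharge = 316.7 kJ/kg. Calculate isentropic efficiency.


dh_ideal = 299.1 - 262.0 = 37.1 kJ/kg
dh_actual = 316.7 - 262.0 = 54.7 kJ/kg
eta_s = dh_ideal / dh_actual = 37.1 / 54.7
eta_s = 0.6782

0.6782


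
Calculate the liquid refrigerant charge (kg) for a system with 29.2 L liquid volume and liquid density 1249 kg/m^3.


Charge = V * rho / 1000
Charge = 29.2 * 1249 / 1000
Charge = 36.47 kg

36.47


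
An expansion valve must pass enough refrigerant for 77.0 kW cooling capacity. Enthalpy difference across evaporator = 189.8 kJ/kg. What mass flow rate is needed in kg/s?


m_dot = Q / dh
m_dot = 77.0 / 189.8
m_dot = 0.4057 kg/s

0.4057


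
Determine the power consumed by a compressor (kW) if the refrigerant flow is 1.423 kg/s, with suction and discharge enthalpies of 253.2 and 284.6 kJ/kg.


dh = 284.6 - 253.2 = 31.4 kJ/kg
W = m_dot * dh = 1.423 * 31.4 = 44.68 kW

44.68


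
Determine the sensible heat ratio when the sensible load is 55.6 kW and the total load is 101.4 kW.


SHR = Q_sensible / Q_total
SHR = 55.6 / 101.4
SHR = 0.548

0.548


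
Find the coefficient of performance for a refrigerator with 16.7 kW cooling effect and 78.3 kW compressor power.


COP = Q_evap / W
COP = 16.7 / 78.3
COP = 0.213

0.213


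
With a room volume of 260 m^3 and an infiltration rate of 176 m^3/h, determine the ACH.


ACH = flow / volume
ACH = 176 / 260
ACH = 0.677

0.677


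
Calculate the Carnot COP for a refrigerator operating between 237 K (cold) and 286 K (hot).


dT = 286 - 237 = 49 K
COP_carnot = T_cold / dT = 237 / 49
COP_carnot = 4.837

4.837


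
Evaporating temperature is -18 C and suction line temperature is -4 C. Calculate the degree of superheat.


Superheat = T_suction - T_evap
Superheat = -4 - (-18)
Superheat = 14 K

14


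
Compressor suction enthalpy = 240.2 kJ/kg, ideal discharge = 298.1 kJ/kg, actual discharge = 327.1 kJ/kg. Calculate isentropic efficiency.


dh_ideal = 298.1 - 240.2 = 57.9 kJ/kg
dh_actual = 327.1 - 240.2 = 86.9 kJ/kg
eta_s = dh_ideal / dh_actual = 57.9 / 86.9
eta_s = 0.6663

0.6663


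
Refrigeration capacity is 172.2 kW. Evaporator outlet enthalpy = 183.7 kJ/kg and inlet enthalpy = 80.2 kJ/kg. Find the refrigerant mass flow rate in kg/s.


dh = 183.7 - 80.2 = 103.5 kJ/kg
m_dot = Q / dh = 172.2 / 103.5 = 1.6638 kg/s

1.6638


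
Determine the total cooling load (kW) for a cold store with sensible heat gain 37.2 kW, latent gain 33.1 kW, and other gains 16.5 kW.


Q_total = Q_s + Q_l + Q_misc
Q_total = 37.2 + 33.1 + 16.5
Q_total = 86.8 kW

86.8


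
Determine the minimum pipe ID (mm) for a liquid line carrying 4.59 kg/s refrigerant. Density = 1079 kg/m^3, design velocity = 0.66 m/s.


A = m_dot / (rho * v) = 4.59 / (1079 * 0.66) = 0.006445361867 m^2
d = sqrt(4*A/pi) * 1000
d = 90.6 mm

90.6


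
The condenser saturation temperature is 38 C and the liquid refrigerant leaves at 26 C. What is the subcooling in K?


Subcooling = T_cond - T_liquid
Subcooling = 38 - 26
Subcooling = 12 K

12


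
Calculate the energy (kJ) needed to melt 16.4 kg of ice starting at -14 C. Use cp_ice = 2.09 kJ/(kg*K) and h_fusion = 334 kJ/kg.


Sensible heat = cp * dT = 2.09 * 14 = 29.26 kJ/kg
Total per kg = 29.26 + 334 = 363.26 kJ/kg
Q = m * total = 16.4 * 363.26
Q = 5957.5 kJ

5957.5


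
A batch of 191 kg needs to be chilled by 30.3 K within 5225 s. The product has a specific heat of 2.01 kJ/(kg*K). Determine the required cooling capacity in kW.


Q = m * cp * dT / t
Q = 191 * 2.01 * 30.3 / 5225
Q = 2.226 kW

2.226


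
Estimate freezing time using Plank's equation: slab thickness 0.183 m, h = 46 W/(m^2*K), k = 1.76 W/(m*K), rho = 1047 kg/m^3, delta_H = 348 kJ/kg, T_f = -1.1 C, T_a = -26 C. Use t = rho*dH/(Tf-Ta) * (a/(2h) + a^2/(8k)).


dT = -1.1 - (-26) = 24.9 K
term1 = a/(2h) = 0.183/(2*46) = 0.001989130435
term2 = a^2/(8k) = 0.183^2/(8*1.76) = 0.002378480114
t = rho*dH*1000/dT * (term1 + term2)
t = 1047*348*1000/24.9 * (0.001989130435 + 0.002378480114)
t = 63910 s

63910


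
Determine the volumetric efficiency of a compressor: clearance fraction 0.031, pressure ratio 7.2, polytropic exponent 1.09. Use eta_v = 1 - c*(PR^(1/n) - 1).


PR^(1/n) = 7.2^(1/1.09) = 6.11707175
eta_v = 1 - 0.031 * (6.11707175 - 1)
eta_v = 0.8414

0.8414


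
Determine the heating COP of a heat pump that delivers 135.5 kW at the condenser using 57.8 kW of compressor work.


COP_hp = Q_cond / W
COP_hp = 135.5 / 57.8
COP_hp = 2.344

2.344


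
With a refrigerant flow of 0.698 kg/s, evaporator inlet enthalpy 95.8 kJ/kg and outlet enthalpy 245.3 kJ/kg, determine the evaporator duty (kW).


dh = 245.3 - 95.8 = 149.5 kJ/kg
Q_evap = m_dot * dh = 0.698 * 149.5
Q_evap = 104.35 kW

104.35


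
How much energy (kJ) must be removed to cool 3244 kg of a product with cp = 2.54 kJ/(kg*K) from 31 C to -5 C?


dT = 31 - (-5) = 36 K
Q = m * cp * dT = 3244 * 2.54 * 36
Q = 296631 kJ

296631


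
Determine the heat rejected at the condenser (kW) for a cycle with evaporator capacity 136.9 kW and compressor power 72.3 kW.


Q_cond = Q_evap + W
Q_cond = 136.9 + 72.3
Q_cond = 209.2 kW

209.2


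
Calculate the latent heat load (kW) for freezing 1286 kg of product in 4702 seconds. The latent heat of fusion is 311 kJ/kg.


Q_lat = m * h_fg / t
Q_lat = 1286 * 311 / 4702
Q_lat = 85.06 kW

85.06
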